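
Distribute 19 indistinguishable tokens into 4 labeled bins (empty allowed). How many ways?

Stars and bars: C(n+k-1, k-1) = C(22,3).

Final answer: C(22,3) = 1540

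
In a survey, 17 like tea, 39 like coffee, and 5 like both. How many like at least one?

|A union B| = |A| + |B| - |A intersect B| = 17 + 39 - 5.

Final answer: 51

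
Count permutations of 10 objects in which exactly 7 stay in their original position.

Choose which 7 elements are fixed: C(10,7) = 120.
Derange the remaining 3 using D(j) = (j-1)(D(j-1) + D(j-2)), D(0)=1, D(1)=0: D(2)=1, D(3)=2.
Total: 120 x 2.

Final answer: C(10,7) D(3) = 240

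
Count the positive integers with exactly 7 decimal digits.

First digit: 9 choices (1-9). Each of the remaining 6 digits: 10 choices.
Total: 9 x 10^6.

Final answer: 9000000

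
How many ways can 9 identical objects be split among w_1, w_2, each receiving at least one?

Substitute w'_i = w_i - 1 (so w'_i >= 0). Then sum w'_i = 9 - 2 = 7.
Stars and bars: C(7+2-1, 2-1) = C(8,1).

Final answer: C(8,1) = 8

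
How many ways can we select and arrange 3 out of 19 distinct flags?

P(19,3) = 19!/(19-3)! = 19!/16!.

Final answer: P(19,3) = 5814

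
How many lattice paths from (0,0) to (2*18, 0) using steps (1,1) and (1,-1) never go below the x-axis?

Total monotonic paths to (18,18): C(36,18) = 9075135300.
Reflecting each bad path at its first crossing gives a bijection with paths to (17,19): C(36,19) = 8597496600.
Valid Dyck paths: 9075135300 - 8597496600.
(Equivalently, C_{18} = C(36,18)/19 = 9075135300/19.)

Final answer: C_{18} = 477638700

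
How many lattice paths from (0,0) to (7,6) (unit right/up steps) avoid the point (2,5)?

Total paths to (7,6): C(13,6) = 1716.
Paths through (2,5): C(7,5) x C(6,1) = 126.
Avoiding (2,5): 1716 - 126.

Final answer: 1590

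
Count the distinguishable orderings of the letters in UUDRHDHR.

Letters (D:2, H:2, R:2, U:2). Total letters: 8.
Permutations = 8!/(2! x 2! x 2! x 2!).

Final answer: 2520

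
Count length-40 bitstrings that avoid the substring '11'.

Classify by the final bit: ...0 gives a(n-1) strings, ...01 gives a(n-2) strings. Thus a(n) = a(n-1) + a(n-2) with a(1)=2, a(2)=3.
Iterating the recurrence: a(1)=2, a(2)=3, a(3)=5, a(4)=8, a(5)=13, a(6)=21, a(7)=34, a(8)=55, a(9)=89, a(10)=144, a(11)=233, a(12)=377, a(13)=610, a(14)=987, a(15)=1597, a(16)=2584, a(17)=4181, a(18)=6765, a(19)=10946, a(20)=17711, a(21)=28657, a(22)=46368, a(23)=75025, a(24)=121393, a(25)=196418, a(26)=317811, a(27)=514229, a(28)=832040, a(29)=1346269, a(30)=2178309, a(31)=3524578, a(32)=5702887, a(33)=9227465, a(34)=14930352, a(35)=24157817, a(36)=39088169, a(37)=63245986, a(38)=102334155, a(39)=165580141, a(40)=267914296.

Final answer: 267914296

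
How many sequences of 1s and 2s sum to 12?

Condition on the final move: it is a 1-step (f(n-1) ways to get there) or a 2-step (f(n-2) ways), so f(n) = f(n-1) + f(n-2), with f(1)=1, f(2)=2.
Computing successive values: f(1)=1, f(2)=2, f(3)=3, f(4)=5, f(5)=8, f(6)=13, f(7)=21, f(8)=34, f(9)=55, f(10)=89, f(11)=144, f(12)=233.

Final answer: 233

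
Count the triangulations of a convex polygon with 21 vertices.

This is counted by the nth Catalan number C_n. Here n = 21 - 2 = 19.
C_n = (2n)!/(n!(n+1)!), so C_{19} = 38!/(19! x 20!) = C(38,19)/20 = 35345263800/20.

Final answer: C_{19} = 1767263190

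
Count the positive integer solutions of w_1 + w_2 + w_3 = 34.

Substitute w'_i = w_i - 1 (so w'_i >= 0). Then sum w'_i = 34 - 3 = 31.
Stars and bars: C(31+3-1, 3-1) = C(33,2).

Final answer: C(33,2) = 528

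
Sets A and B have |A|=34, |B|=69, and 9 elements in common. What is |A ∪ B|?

|A union B| = |A| + |B| - |A intersect B| = 34 + 69 - 9.

Final answer: 94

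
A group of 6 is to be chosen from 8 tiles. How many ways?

C(8,6) = 8!/(6! x 2!).

Final answer: \binom{8}{6} = 28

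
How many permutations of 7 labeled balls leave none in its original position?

Derangements satisfy D(n) = (n-1)(D(n-1) + D(n-2)), starting from D(0)=1, D(1)=0.
D(2) = 1 x (0 + 1) = 1
D(3) = 2 x (1 + 0) = 2
D(4) = 3 x (2 + 1) = 9
D(5) = 4 x (9 + 2) = 44
D(6) = 5 x (44 + 9) = 265
D(7) = 6 x (D(6) + D(5)) = 6 x (265 + 44)

Final answer: D(7) = 1854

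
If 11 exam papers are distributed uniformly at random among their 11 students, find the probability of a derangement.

D(n) = (n-1)(D(n-1) + D(n-2)), D(0)=1, D(1)=0.
Building up: D(2)=1, D(3)=2, D(4)=9, D(5)=44, D(6)=265, D(7)=1854, D(8)=14833, D(9)=133496, D(10)=1334961, D(11)=14684570.
Total arrangements: 11! = 39916800.
Probability = D(11)/11! = 1468457/3991680.

Final answer: D(11)/11! = 14684570/39916800 = 0.367879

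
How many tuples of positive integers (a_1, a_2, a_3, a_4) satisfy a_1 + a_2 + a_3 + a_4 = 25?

Substitute a'_i = a_i - 1 (so a'_i >= 0). Then sum a'_i = 25 - 4 = 21.
Stars and bars: C(21+4-1, 4-1) = C(24,3).

Final answer: C(24,3) = 2024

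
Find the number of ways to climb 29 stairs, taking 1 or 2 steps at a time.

Condition on the final move: it is a 1-step (f(n-1) ways to get there) or a 2-step (f(n-2) ways), so f(n) = f(n-1) + f(n-2), with f(1)=1, f(2)=2.
Computing successive values: f(1)=1, f(2)=2, f(3)=3, f(4)=5, f(5)=8, f(6)=13, f(7)=21, f(8)=34, f(9)=55, f(10)=89, f(11)=144, f(12)=233, f(13)=377, f(14)=610, f(15)=987, f(16)=1597, f(17)=2584, f(18)=4181, f(19)=6765, f(20)=10946, f(21)=17711, f(22)=28657, f(23)=46368, f(24)=75025, f(25)=121393, f(26)=196418, f(27)=317811, f(28)=514229, f(29)=832040.

Final answer: 832040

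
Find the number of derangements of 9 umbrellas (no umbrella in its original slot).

Use the recurrence D(n) = (n-1)(D(n-1) + D(n-2)) with D(0)=1, D(1)=0.
D(2) = 1 x (0 + 1) = 1
D(3) = 2 x (1 + 0) = 2
D(4) = 3 x (2 + 1) = 9
D(5) = 4 x (9 + 2) = 44
D(6) = 5 x (44 + 9) = 265
D(7) = 6 x (265 + 44) = 1854
D(8) = 7 x (1854 + 265) = 14833
D(9) = 8 x (D(8) + D(7)) = 8 x (14833 + 1854)

Final answer: D(9) = 133496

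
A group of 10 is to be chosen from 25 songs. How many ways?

C(25,10) = 25!/(10! x 15!).

Final answer: \binom{25}{10} = 3268760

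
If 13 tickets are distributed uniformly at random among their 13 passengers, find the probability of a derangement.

Derangements satisfy D(n) = (n-1)(D(n-1) + D(n-2)), starting from D(0)=1, D(1)=0.
Building up: D(2)=1, D(3)=2, D(4)=9, D(5)=44, D(6)=265, D(7)=1854, D(8)=14833, D(9)=133496, D(10)=1334961, D(11)=14684570, D(12)=176214841, D(13)=2290792932.
Total arrangements: 13! = 6227020800.
Probability = D(13)/13! = 63633137/172972800.

Final answer: D(13)/13! = 2290792932/6227020800 = 0.367879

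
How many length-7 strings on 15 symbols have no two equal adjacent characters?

Let g(n) count such strings. g(1) = 15, and each valid string of length n-1 extends in 14 ways (any symbol but the last), so g(n) = 14 g(n-1).
Total: g(7) = 15 x 14^6.

Final answer: 15 x 14^{6} = 112943040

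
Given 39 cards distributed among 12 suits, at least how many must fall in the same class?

By pigeonhole with 39 objects and 12 categories: ceiling(39/12).

Final answer: 4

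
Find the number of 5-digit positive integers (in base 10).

The leading digit cannot be 0 (9 options); the other 4 digits can be anything (10 options each).
Total: 9 x 10^4.

Final answer: 90000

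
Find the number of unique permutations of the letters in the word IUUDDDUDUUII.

Letters (D:4, I:3, U:5). Total letters: 12.
Permutations = 12!/(5! x 4! x 3!).

Final answer: 27720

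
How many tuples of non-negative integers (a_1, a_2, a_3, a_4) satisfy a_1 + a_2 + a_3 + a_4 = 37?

Stars and bars with 37 stars and 3 bars:
C(37+4-1, 4-1) = C(40,3).

Final answer: C(40,3) = 9880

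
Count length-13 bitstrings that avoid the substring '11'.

A valid string ends in 0 (append to any length-(n-1) valid string) or in 01 (append to any length-(n-2) valid string), so a(n) = a(n-1) + a(n-2) with a(1)=2, a(2)=3.
Building up term by term: a(1)=2, a(2)=3, a(3)=5, a(4)=8, a(5)=13, a(6)=21, a(7)=34, a(8)=55, a(9)=89, a(10)=144, a(11)=233, a(12)=377, a(13)=610.

Final answer: 610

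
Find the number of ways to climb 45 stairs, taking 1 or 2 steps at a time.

Condition on the final move: it is a 1-step (f(n-1) ways to get there) or a 2-step (f(n-2) ways), so f(n) = f(n-1) + f(n-2), with f(1)=1, f(2)=2.
Building up term by term: f(1)=1, f(2)=2, f(3)=3, f(4)=5, f(5)=8, f(6)=13, f(7)=21, f(8)=34, f(9)=55, f(10)=89, f(11)=144, f(12)=233, f(13)=377, f(14)=610, f(15)=987, f(16)=1597, f(17)=2584, f(18)=4181, f(19)=6765, f(20)=10946, f(21)=17711, f(22)=28657, f(23)=46368, f(24)=75025, f(25)=121393, f(26)=196418, f(27)=317811, f(28)=514229, f(29)=832040, f(30)=1346269, f(31)=2178309, f(32)=3524578, f(33)=5702887, f(34)=9227465, f(35)=14930352, f(36)=24157817, f(37)=39088169, f(38)=63245986, f(39)=102334155, f(40)=165580141, f(41)=267914296, f(42)=433494437, f(43)=701408733, f(44)=1134903170, f(45)=1836311903.

Final answer: 1836311903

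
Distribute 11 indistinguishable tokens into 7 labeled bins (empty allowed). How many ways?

Stars and bars: C(n+k-1, k-1) = C(17,6).

Final answer: C(17,6) = 12376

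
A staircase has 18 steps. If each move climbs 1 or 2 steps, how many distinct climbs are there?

Condition on the final move: it is a 1-step (f(n-1) ways to get there) or a 2-step (f(n-2) ways), so f(n) = f(n-1) + f(n-2), with f(1)=1, f(2)=2.
Iterating the recurrence: f(1)=1, f(2)=2, f(3)=3, f(4)=5, f(5)=8, f(6)=13, f(7)=21, f(8)=34, f(9)=55, f(10)=89, f(11)=144, f(12)=233, f(13)=377, f(14)=610, f(15)=987, f(16)=1597, f(17)=2584, f(18)=4181.

Final answer: 4181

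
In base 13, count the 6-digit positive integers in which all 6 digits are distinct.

First digit: 12 (nonzero). Second: 12 (not first). Third: 11, etc.
Total: 12 x 12 x 11 x 10 x 9 x 8.

Final answer: 1140480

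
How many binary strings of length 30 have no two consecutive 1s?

Classify by the final bit: ...0 gives a(n-1) strings, ...01 gives a(n-2) strings. Thus a(n) = a(n-1) + a(n-2) with a(1)=2, a(2)=3.
Building up term by term: a(1)=2, a(2)=3, a(3)=5, a(4)=8, a(5)=13, a(6)=21, a(7)=34, a(8)=55, a(9)=89, a(10)=144, a(11)=233, a(12)=377, a(13)=610, a(14)=987, a(15)=1597, a(16)=2584, a(17)=4181, a(18)=6765, a(19)=10946, a(20)=17711, a(21)=28657, a(22)=46368, a(23)=75025, a(24)=121393, a(25)=196418, a(26)=317811, a(27)=514229, a(28)=832040, a(29)=1346269, a(30)=2178309.

Final answer: 2178309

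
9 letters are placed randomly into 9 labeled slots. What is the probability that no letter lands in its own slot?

Use the recurrence D(n) = (n-1)(D(n-1) + D(n-2)) with D(0)=1, D(1)=0.
Building up: D(2)=1, D(3)=2, D(4)=9, D(5)=44, D(6)=265, D(7)=1854, D(8)=14833, D(9)=133496.
Total arrangements: 9! = 362880.
Probability = D(9)/9! = 16687/45360.

Final answer: D(9)/9! = 133496/362880 = 0.367879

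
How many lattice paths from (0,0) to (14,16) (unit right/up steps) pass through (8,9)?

Paths (0,0)->(8,9): C(17,9) = 24310.
Paths (8,9)->(14,16): C(13,7) = 1716.
By multiplication principle: 24310 x 1716.

Final answer: 41715960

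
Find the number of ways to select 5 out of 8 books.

C(8,5) = 8!/(5! x (8-5)!).

Final answer: C(8,5) = 56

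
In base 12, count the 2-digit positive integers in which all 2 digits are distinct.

First digit: 11 (nonzero). Second: 11 (not first). Third: 10, etc.
Total: 11 x 11.

Final answer: 121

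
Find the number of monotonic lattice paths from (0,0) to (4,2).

Each path has 4 right steps and 2 up steps in some order (6 steps total).
Choose which 2 of the 6 steps are up: C(6,2).

Final answer: C(6,2) = 15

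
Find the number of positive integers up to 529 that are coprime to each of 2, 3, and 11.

|div by 2|=264, |div by 3|=176, |div by 11|=48.
|div by 2&3|=88, |div by 2&11|=24, |div by 3&11|=16, |div by all|=8.
By inclusion-exclusion, divisible by at least one: 264+176+48-88-24-16+8 = 368.
Not divisible by any: 529 - 368.

Final answer: 161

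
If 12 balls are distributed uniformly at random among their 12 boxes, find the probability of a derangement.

Derangements satisfy D(n) = (n-1)(D(n-1) + D(n-2)), starting from D(0)=1, D(1)=0.
Building up: D(2)=1, D(3)=2, D(4)=9, D(5)=44, D(6)=265, D(7)=1854, D(8)=14833, D(9)=133496, D(10)=1334961, D(11)=14684570, D(12)=176214841.
Total arrangements: 12! = 479001600.
Probability = D(12)/12! = 16019531/43545600.

Final answer: D(12)/12! = 176214841/479001600 = 0.367879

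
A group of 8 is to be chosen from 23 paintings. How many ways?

C(23,8) = 23!/(8! x (23-8)!).

Final answer: C(23,8) = 490314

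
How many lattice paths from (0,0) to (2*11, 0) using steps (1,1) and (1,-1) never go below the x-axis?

Total monotonic paths to (11,11): C(22,11) = 705432.
A path is bad iff it touches y = x + 1; reflecting its initial segment maps bad paths bijectively onto all paths to (10,12), of which there are C(22,12) = 646646.
Valid Dyck paths: 705432 - 646646.
(Check: C(22,11) - C(22,12) = C(22,11)/12, the Catalan number C_{11}.)

Final answer: C_{11} = 58786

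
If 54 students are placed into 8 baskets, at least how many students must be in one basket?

By the pigeonhole principle: ceiling(54/8).

Final answer: 7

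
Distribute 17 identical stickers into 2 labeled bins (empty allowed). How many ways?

Stars and bars: C(n+k-1, k-1) = C(18,1).

Final answer: C(18,1) = 18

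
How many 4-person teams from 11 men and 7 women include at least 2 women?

Sum over valid woman counts:
C(7,2)C(11,2) = 1155
C(7,3)C(11,1) = 385
C(7,4)C(11,0) = 35
Total: 1155 + 385 + 35.

Final answer: 1575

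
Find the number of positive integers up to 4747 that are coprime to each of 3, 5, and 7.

|div by 3|=1582, |div by 5|=949, |div by 7|=678.
|div by 3&5|=316, |div by 3&7|=226, |div by 5&7|=135, |div by all|=45.
By inclusion-exclusion, divisible by at least one: 1582+949+678-316-226-135+45 = 2577.
Not divisible by any: 4747 - 2577.

Final answer: 2170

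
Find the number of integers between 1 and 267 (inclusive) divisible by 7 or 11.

Multiples of 7: 38. Multiples of 11: 24. Of both (lcm=77): 3.
By inclusion-exclusion: 38 + 24 - 3.

Final answer: 59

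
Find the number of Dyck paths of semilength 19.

Total monotonic paths to (19,19): C(38,19) = 35345263800.
Paths that cross above y=x (reflection bijection): C(38,20) = 33578000610.
Valid Dyck paths: 35345263800 - 33578000610.
(Check: C(38,19) - C(38,20) = C(38,19)/20, the Catalan number C_{19}.)

Final answer: C_{19} = 1767263190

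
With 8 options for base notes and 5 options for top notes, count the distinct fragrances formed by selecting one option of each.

By the multiplication principle: 8 x 5.

Final answer: 40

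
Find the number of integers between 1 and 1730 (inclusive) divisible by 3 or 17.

Multiples of 3: 576. Multiples of 17: 101. Of both (lcm=51): 33.
By inclusion-exclusion: 576 + 101 - 33.

Final answer: 644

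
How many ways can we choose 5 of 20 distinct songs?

C(20,5) = 20!/(5! x (20-5)!).

Final answer: C(20,5) = 15504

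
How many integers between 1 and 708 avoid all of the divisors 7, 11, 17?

|div by 7|=101, |div by 11|=64, |div by 17|=41.
|div by 7&11|=9, |div by 7&17|=5, |div by 11&17|=3, |div by all|=0.
By inclusion-exclusion, divisible by at least one: 101+64+41-9-5-3+0 = 189.
Not divisible by any: 708 - 189.

Final answer: 519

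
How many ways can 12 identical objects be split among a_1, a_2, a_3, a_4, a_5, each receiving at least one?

Substitute a'_i = a_i - 1 (so a'_i >= 0). Then sum a'_i = 12 - 5 = 7.
Stars and bars: C(7+5-1, 5-1) = C(11,4).

Final answer: C(11,4) = 330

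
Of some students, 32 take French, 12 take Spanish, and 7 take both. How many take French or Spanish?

|A union B| = |A| + |B| - |A intersect B| = 32 + 12 - 7.

Final answer: 37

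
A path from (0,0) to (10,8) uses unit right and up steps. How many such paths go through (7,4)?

Paths (0,0)->(7,4): C(11,4) = 330.
Paths (7,4)->(10,8): C(7,4) = 35.
By multiplication principle: 330 x 35.

Final answer: 11550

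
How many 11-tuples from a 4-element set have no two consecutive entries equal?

First character: 4 choices. Each subsequent: 3 choices (must differ from the previous one).
Total: 4 x 3^10.

Final answer: 4 x 3^{10} = 236196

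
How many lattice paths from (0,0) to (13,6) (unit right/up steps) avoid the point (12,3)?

Total paths to (13,6): C(19,6) = 27132.
Paths through (12,3): C(15,3) x C(4,3) = 1820.
Avoiding (12,3): 27132 - 1820.

Final answer: 25312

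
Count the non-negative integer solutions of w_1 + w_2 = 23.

Stars and bars with 23 stars and 1 bars:
C(23+2-1, 2-1) = C(24,1).

Final answer: C(24,1) = 24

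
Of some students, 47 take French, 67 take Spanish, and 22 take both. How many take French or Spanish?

|A union B| = |A| + |B| - |A intersect B| = 47 + 67 - 22.

Final answer: 92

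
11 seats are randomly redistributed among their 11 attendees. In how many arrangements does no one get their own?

D(n) = (n-1)(D(n-1) + D(n-2)), D(0)=1, D(1)=0.
D(2) = 1 x (0 + 1) = 1
D(3) = 2 x (1 + 0) = 2
D(4) = 3 x (2 + 1) = 9
D(5) = 4 x (9 + 2) = 44
D(6) = 5 x (44 + 9) = 265
D(7) = 6 x (265 + 44) = 1854
D(8) = 7 x (1854 + 265) = 14833
D(9) = 8 x (14833 + 1854) = 133496
D(10) = 9 x (133496 + 14833) = 1334961
D(11) = 10 x (D(10) + D(9)) = 10 x (1334961 + 133496)

Final answer: D(11) = 14684570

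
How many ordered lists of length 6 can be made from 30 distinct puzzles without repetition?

P(30,6) = 30!/(30-6)! = 30!/24!.

Final answer: P(30,6) = 427518000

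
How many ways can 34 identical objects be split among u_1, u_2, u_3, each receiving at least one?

Substitute u'_i = u_i - 1 (so u'_i >= 0). Then sum u'_i = 34 - 3 = 31.
Stars and bars: C(31+3-1, 3-1) = C(33,2).

Final answer: C(33,2) = 528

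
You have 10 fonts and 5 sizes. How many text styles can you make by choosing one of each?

By the multiplication principle: 10 x 5.

Final answer: 50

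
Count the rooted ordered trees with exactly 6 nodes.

The structures are counted by the Catalan number C_n. Here n = 6 - 1 = 5.
C_n = (2n)!/(n!(n+1)!), so C_{5} = 10!/(5! x 6!) = C(10,5)/6 = 252/6.

Final answer: C_{5} = 42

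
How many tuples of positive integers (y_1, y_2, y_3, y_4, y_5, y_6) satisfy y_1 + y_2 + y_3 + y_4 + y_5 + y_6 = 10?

Substitute y'_i = y_i - 1 (so y'_i >= 0). Then sum y'_i = 10 - 6 = 4.
Stars and bars: C(4+6-1, 6-1) = C(9,5).

Final answer: C(9,5) = 126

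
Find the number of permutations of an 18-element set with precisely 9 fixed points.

Choose which 9 elements are fixed: C(18,9) = 48620.
Derange the remaining 9 using D(j) = (j-1)(D(j-1) + D(j-2)), D(0)=1, D(1)=0: D(2)=1, D(3)=2, D(4)=9, D(5)=44, D(6)=265, D(7)=1854, D(8)=14833, D(9)=133496.
Total: 48620 x 133496.

Final answer: C(18,9) D(9) = 6490575520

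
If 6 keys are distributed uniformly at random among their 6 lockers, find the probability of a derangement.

D(n) = (n-1)(D(n-1) + D(n-2)), D(0)=1, D(1)=0.
Building up: D(2)=1, D(3)=2, D(4)=9, D(5)=44, D(6)=265.
Total arrangements: 6! = 720.
Probability = D(6)/6! = 53/144.

Final answer: D(6)/6! = 265/720 = 0.368056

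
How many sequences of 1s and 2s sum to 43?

Let f(n) be the number of climbs. Removing the last move (1 or 2 steps) gives f(n) = f(n-1) + f(n-2); base cases f(1)=1, f(2)=2.
Building up term by term: f(1)=1, f(2)=2, f(3)=3, f(4)=5, f(5)=8, f(6)=13, f(7)=21, f(8)=34, f(9)=55, f(10)=89, f(11)=144, f(12)=233, f(13)=377, f(14)=610, f(15)=987, f(16)=1597, f(17)=2584, f(18)=4181, f(19)=6765, f(20)=10946, f(21)=17711, f(22)=28657, f(23)=46368, f(24)=75025, f(25)=121393, f(26)=196418, f(27)=317811, f(28)=514229, f(29)=832040, f(30)=1346269, f(31)=2178309, f(32)=3524578, f(33)=5702887, f(34)=9227465, f(35)=14930352, f(36)=24157817, f(37)=39088169, f(38)=63245986, f(39)=102334155, f(40)=165580141, f(41)=267914296, f(42)=433494437, f(43)=701408733.

Final answer: 701408733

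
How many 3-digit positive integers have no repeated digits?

First digit: 9 (not 0). Second: 9 (not first). Third: 8, etc.
Total: 9 x 9 x 8.

Final answer: 648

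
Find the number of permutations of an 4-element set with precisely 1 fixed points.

Choose which 1 elements are fixed: C(4,1) = 4.
Derange the remaining 3 using D(j) = (j-1)(D(j-1) + D(j-2)), D(0)=1, D(1)=0: D(2)=1, D(3)=2.
Total: 4 x 2.

Final answer: C(4,1) D(3) = 8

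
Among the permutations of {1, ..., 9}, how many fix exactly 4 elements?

Choose which 4 elements are fixed: C(9,4) = 126.
Derange the remaining 5 using D(j) = (j-1)(D(j-1) + D(j-2)), D(0)=1, D(1)=0: D(2)=1, D(3)=2, D(4)=9, D(5)=44.
Total: 126 x 44.

Final answer: C(9,4) D(5) = 5544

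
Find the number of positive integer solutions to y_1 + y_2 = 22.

Substitute y'_i = y_i - 1 (so y'_i >= 0). Then sum y'_i = 22 - 2 = 20.
Stars and bars: C(20+2-1, 2-1) = C(21,1).

Final answer: C(21,1) = 21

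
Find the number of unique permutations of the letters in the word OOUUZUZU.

Letters (O:2, U:4, Z:2). Total letters: 8.
Permutations = 8!/(4! x 2! x 2!).

Final answer: 420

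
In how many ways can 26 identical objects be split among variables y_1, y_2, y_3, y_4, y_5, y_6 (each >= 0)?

Stars and bars with 26 stars and 5 bars:
C(26+6-1, 6-1) = C(31,5).

Final answer: C(31,5) = 169911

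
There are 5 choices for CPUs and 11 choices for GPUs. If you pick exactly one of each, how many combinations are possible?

By the multiplication principle: 5 x 11.

Final answer: 55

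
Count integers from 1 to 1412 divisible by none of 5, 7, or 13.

|div by 5|=282, |div by 7|=201, |div by 13|=108.
|div by 5&7|=40, |div by 5&13|=21, |div by 7&13|=15, |div by all|=3.
By inclusion-exclusion, divisible by at least one: 282+201+108-40-21-15+3 = 518.
Not divisible by any: 1412 - 518.

Final answer: 894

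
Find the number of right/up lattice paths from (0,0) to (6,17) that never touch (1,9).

Total paths to (6,17): C(23,17) = 100947.
Paths through (1,9): C(10,9) x C(13,8) = 12870.
Avoiding (1,9): 100947 - 12870.

Final answer: 88077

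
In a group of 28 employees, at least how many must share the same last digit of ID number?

There are 10 possible values for last digit of ID number. With 28 employees and 10 categories, by pigeonhole: ceiling(28/10).

Final answer: 3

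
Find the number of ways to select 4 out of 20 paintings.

C(20,4) = 20!/(4! x (20-4)!).

Final answer: C(20,4) = 4845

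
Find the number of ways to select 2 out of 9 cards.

C(9,2) = 9!/(2! x (9-2)!).

Final answer: C(9,2) = 36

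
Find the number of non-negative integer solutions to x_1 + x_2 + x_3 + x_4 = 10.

Stars and bars with 10 stars and 3 bars:
C(10+4-1, 4-1) = C(13,3).

Final answer: C(13,3) = 286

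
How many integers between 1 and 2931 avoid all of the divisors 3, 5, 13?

|div by 3|=977, |div by 5|=586, |div by 13|=225.
|div by 3&5|=195, |div by 3&13|=75, |div by 5&13|=45, |div by all|=15.
By inclusion-exclusion, divisible by at least one: 977+586+225-195-75-45+15 = 1488.
Not divisible by any: 2931 - 1488.

Final answer: 1443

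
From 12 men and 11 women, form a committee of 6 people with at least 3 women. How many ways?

Sum over valid woman counts:
C(11,3)C(12,3) = 36300
C(11,4)C(12,2) = 21780
C(11,5)C(12,1) = 5544
C(11,6)C(12,0) = 462
Total: 36300 + 21780 + 5544 + 462.

Final answer: 64086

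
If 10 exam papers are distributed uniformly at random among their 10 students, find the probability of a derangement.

D(n) = (n-1)(D(n-1) + D(n-2)), D(0)=1, D(1)=0.
Building up: D(2)=1, D(3)=2, D(4)=9, D(5)=44, D(6)=265, D(7)=1854, D(8)=14833, D(9)=133496, D(10)=1334961.
Total arrangements: 10! = 3628800.
Probability = D(10)/10! = 16481/44800.

Final answer: D(10)/10! = 1334961/3628800 = 0.367879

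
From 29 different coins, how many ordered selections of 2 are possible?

P(29,2) = 29!/(29-2)! = 29!/27!.

Final answer: P(29,2) = 812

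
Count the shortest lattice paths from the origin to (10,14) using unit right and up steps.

Each path has 10 right steps and 14 up steps in some order (24 steps total).
Choose which 14 of the 24 steps are up: C(24,14).

Final answer: C(24,14) = 1961256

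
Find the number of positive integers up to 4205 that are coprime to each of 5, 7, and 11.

|div by 5|=841, |div by 7|=600, |div by 11|=382.
|div by 5&7|=120, |div by 5&11|=76, |div by 7&11|=54, |div by all|=10.
By inclusion-exclusion, divisible by at least one: 841+600+382-120-76-54+10 = 1583.
Not divisible by any: 4205 - 1583.

Final answer: 2622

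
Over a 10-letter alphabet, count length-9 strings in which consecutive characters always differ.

First character: 10 choices. Each subsequent: 9 choices (must differ from the previous one).
Total: 10 x 9^8.

Final answer: 10 x 9^{8} = 430467210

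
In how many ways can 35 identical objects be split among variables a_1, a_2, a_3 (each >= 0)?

Stars and bars with 35 stars and 2 bars:
C(35+3-1, 3-1) = C(37,2).

Final answer: C(37,2) = 666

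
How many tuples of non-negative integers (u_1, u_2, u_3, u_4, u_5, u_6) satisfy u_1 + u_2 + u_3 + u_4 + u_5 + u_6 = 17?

Stars and bars with 17 stars and 5 bars:
C(17+6-1, 6-1) = C(22,5).

Final answer: C(22,5) = 26334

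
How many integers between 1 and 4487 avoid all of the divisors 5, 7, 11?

|div by 5|=897, |div by 7|=641, |div by 11|=407.
|div by 5&7|=128, |div by 5&11|=81, |div by 7&11|=58, |div by all|=11.
By inclusion-exclusion, divisible by at least one: 897+641+407-128-81-58+11 = 1689.
Not divisible by any: 4487 - 1689.

Final answer: 2798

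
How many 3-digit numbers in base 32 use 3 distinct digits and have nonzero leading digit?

First digit: 31 (nonzero). Second: 31 (not first). Third: 30, etc.
Total: 31 x 31 x 30.

Final answer: 28830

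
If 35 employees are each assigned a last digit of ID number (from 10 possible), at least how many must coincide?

There are 10 possible values for last digit of ID number. With 35 employees and 10 categories, by pigeonhole: ceiling(35/10).

Final answer: 4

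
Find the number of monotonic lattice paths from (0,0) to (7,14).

Each path has 7 right steps and 14 up steps in some order (21 steps total).
Choose which 14 of the 21 steps are up: C(21,14).

Final answer: C(21,14) = 116280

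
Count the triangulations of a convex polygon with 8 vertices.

This is a standard Catalan-number count: the answer is C_n. Here n = 8 - 2 = 6.
C_n = C(2n,n) - C(2n,n+1), so C_{6} = C(12,6) - C(12,7) = 924 - 792.

Final answer: C_{6} = 132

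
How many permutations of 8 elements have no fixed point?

D(n) = (n-1)(D(n-1) + D(n-2)), D(0)=1, D(1)=0.
D(2) = 1 x (0 + 1) = 1
D(3) = 2 x (1 + 0) = 2
D(4) = 3 x (2 + 1) = 9
D(5) = 4 x (9 + 2) = 44
D(6) = 5 x (44 + 9) = 265
D(7) = 6 x (265 + 44) = 1854
D(8) = 7 x (D(7) + D(6)) = 7 x (1854 + 265)

Final answer: D(8) = 14833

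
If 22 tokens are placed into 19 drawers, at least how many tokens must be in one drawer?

By the pigeonhole principle: ceiling(22/19).

Final answer: 2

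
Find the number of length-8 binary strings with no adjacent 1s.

Let a(n) count valid strings. If the last bit is 0 the prefix is any valid string of length n-1; if it is 1 the string must end in 01 with a valid prefix of length n-2. So a(n) = a(n-1) + a(n-2), a(1)=2, a(2)=3.
Computing successive values: a(1)=2, a(2)=3, a(3)=5, a(4)=8, a(5)=13, a(6)=21, a(7)=34, a(8)=55.

Final answer: 55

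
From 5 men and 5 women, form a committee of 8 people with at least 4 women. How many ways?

Sum over valid woman counts:
C(5,4)C(5,4) = 25
C(5,5)C(5,3) = 10
Total: 25 + 10.

Final answer: 35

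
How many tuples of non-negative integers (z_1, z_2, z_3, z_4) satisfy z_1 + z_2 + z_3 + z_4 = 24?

Stars and bars with 24 stars and 3 bars:
C(24+4-1, 4-1) = C(27,3).

Final answer: C(27,3) = 2925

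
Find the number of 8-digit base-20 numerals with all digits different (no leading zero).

First digit: 19 (nonzero). Second: 19 (not first). Third: 18, etc.
Total: 19 x 19 x 18 x 17 x 16 x 15 x 14 x 13.

Final answer: 4825154880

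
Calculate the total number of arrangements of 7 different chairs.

The number of ways to arrange 7 distinct objects is 7!.

Final answer: 7! = 5040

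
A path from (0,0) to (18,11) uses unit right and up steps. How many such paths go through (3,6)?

Paths (0,0)->(3,6): C(9,6) = 84.
Paths (3,6)->(18,11): C(20,5) = 15504.
By multiplication principle: 84 x 15504.

Final answer: 1302336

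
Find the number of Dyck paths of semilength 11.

Total monotonic paths to (11,11): C(22,11) = 705432.
A path is bad iff it touches y = x + 1; reflecting its initial segment maps bad paths bijectively onto all paths to (10,12), of which there are C(22,12) = 646646.
Valid Dyck paths: 705432 - 646646.
(Check: C(22,11) - C(22,12) = C(22,11)/12, the Catalan number C_{11}.)

Final answer: C_{11} = 58786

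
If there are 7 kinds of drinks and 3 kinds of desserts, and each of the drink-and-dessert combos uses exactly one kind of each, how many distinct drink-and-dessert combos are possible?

By the multiplication principle: 7 x 3.

Final answer: 21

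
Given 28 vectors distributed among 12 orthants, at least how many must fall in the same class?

By pigeonhole with 28 objects and 12 categories: ceiling(28/12).

Final answer: 3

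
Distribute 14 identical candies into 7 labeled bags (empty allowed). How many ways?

Stars and bars: C(n+k-1, k-1) = C(20,6).

Final answer: C(20,6) = 38760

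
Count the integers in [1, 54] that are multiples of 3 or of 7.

Multiples of 3: 18. Multiples of 7: 7. Of both (lcm=21): 2.
By inclusion-exclusion: 18 + 7 - 2.

Final answer: 23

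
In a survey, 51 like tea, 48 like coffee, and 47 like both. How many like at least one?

|A union B| = |A| + |B| - |A intersect B| = 51 + 48 - 47.

Final answer: 52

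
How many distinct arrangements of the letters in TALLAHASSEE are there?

Letters (A:3, E:2, H:1, L:2, S:2, T:1). Total letters: 11.
Permutations = 11!/(3! x 2! x 2! x 2!).

Final answer: 831600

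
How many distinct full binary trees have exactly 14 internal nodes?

This is counted by the nth Catalan number C_n. Here n = 14.
C_n = C(2n,n)/(n+1), so C_{14} = C(28,14)/15 = 40116600/15.

Final answer: C_{14} = 2674440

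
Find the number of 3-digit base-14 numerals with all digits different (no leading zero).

First digit: 13 (nonzero). Second: 13 (not first). Third: 12, etc.
Total: 13 x 13 x 12.

Final answer: 2028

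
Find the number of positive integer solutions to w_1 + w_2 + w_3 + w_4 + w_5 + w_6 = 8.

Substitute w'_i = w_i - 1 (so w'_i >= 0). Then sum w'_i = 8 - 6 = 2.
Stars and bars: C(2+6-1, 6-1) = C(7,5).

Final answer: C(7,5) = 21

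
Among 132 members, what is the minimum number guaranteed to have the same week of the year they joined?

There are 52 possible values for week of the year they joined. With 132 members and 52 categories, by pigeonhole: ceiling(132/52).

Final answer: 3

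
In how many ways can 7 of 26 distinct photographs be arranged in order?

P(26,7) = 26!/(26-7)! = 26!/19!.

Final answer: P(26,7) = 3315312000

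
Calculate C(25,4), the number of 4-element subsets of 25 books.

C(25,4) = 25!/(4! x (25-4)!).

Final answer: C(25,4) = 12650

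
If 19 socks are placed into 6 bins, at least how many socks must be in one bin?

By the pigeonhole principle: ceiling(19/6).

Final answer: 4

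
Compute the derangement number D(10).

Derangements satisfy D(n) = (n-1)(D(n-1) + D(n-2)), starting from D(0)=1, D(1)=0.
D(2) = 1 x (0 + 1) = 1
D(3) = 2 x (1 + 0) = 2
D(4) = 3 x (2 + 1) = 9
D(5) = 4 x (9 + 2) = 44
D(6) = 5 x (44 + 9) = 265
D(7) = 6 x (265 + 44) = 1854
D(8) = 7 x (1854 + 265) = 14833
D(9) = 8 x (14833 + 1854) = 133496
D(10) = 9 x (D(9) + D(8)) = 9 x (133496 + 14833)

Final answer: D(10) = 1334961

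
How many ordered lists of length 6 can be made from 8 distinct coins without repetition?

P(8,6) = 8!/(8-6)! = 8!/2!.

Final answer: P(8,6) = 20160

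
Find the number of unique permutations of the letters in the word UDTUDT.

Letters (D:2, T:2, U:2). Total letters: 6.
Permutations = 6!/(2! x 2! x 2!).

Final answer: 90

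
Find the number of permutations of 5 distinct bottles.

The number of ways to arrange 5 distinct objects is 5!.

Final answer: 5! = 120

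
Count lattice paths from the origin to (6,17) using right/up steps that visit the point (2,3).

Paths (0,0)->(2,3): C(5,3) = 10.
Paths (2,3)->(6,17): C(18,14) = 3060.
By multiplication principle: 10 x 3060.

Final answer: 30600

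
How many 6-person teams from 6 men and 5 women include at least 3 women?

Sum over valid woman counts:
C(5,3)C(6,3) = 200
C(5,4)C(6,2) = 75
C(5,5)C(6,1) = 6
Total: 200 + 75 + 6.

Final answer: 281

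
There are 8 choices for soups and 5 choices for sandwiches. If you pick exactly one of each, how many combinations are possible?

By the multiplication principle: 8 x 5.

Final answer: 40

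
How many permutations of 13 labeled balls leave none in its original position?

D(n) = (n-1)(D(n-1) + D(n-2)), D(0)=1, D(1)=0.
D(2) = 1 x (0 + 1) = 1
D(3) = 2 x (1 + 0) = 2
D(4) = 3 x (2 + 1) = 9
D(5) = 4 x (9 + 2) = 44
D(6) = 5 x (44 + 9) = 265
D(7) = 6 x (265 + 44) = 1854
D(8) = 7 x (1854 + 265) = 14833
D(9) = 8 x (14833 + 1854) = 133496
D(10) = 9 x (133496 + 14833) = 1334961
D(11) = 10 x (1334961 + 133496) = 14684570
D(12) = 11 x (14684570 + 1334961) = 176214841
D(13) = 12 x (D(12) + D(11)) = 12 x (176214841 + 14684570)

Final answer: D(13) = 2290792932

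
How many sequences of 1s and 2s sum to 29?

Let f(n) count the ways. The last step is size 1 or 2, so f(n) = f(n-1) + f(n-2) with f(1)=1, f(2)=2.
Building up term by term: f(1)=1, f(2)=2, f(3)=3, f(4)=5, f(5)=8, f(6)=13, f(7)=21, f(8)=34, f(9)=55, f(10)=89, f(11)=144, f(12)=233, f(13)=377, f(14)=610, f(15)=987, f(16)=1597, f(17)=2584, f(18)=4181, f(19)=6765, f(20)=10946, f(21)=17711, f(22)=28657, f(23)=46368, f(24)=75025, f(25)=121393, f(26)=196418, f(27)=317811, f(28)=514229, f(29)=832040.

Final answer: 832040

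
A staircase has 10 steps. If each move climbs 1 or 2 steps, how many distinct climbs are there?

Let f(n) be the number of climbs. Removing the last move (1 or 2 steps) gives f(n) = f(n-1) + f(n-2); base cases f(1)=1, f(2)=2.
Iterating the recurrence: f(1)=1, f(2)=2, f(3)=3, f(4)=5, f(5)=8, f(6)=13, f(7)=21, f(8)=34, f(9)=55, f(10)=89.

Final answer: 89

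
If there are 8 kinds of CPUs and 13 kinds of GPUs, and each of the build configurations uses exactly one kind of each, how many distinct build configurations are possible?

By the multiplication principle: 8 x 13.

Final answer: 104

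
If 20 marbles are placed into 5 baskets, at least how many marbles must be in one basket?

By the pigeonhole principle: ceiling(20/5).

Final answer: 4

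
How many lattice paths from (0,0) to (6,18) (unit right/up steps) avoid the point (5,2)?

Total paths to (6,18): C(24,18) = 134596.
Paths through (5,2): C(7,2) x C(17,16) = 357.
Avoiding (5,2): 134596 - 357.

Final answer: 134239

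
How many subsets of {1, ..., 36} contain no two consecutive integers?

Condition on whether n belongs to the subset: if not, any valid subset of {1, ..., n-1} works (a(n-1)); if so, n-1 is excluded and the rest is a valid subset of {1, ..., n-2} (a(n-2)). Hence a(n) = a(n-1) + a(n-2), a(1)=2, a(2)=3.
Iterating the recurrence: a(1)=2, a(2)=3, a(3)=5, a(4)=8, a(5)=13, a(6)=21, a(7)=34, a(8)=55, a(9)=89, a(10)=144, a(11)=233, a(12)=377, a(13)=610, a(14)=987, a(15)=1597, a(16)=2584, a(17)=4181, a(18)=6765, a(19)=10946, a(20)=17711, a(21)=28657, a(22)=46368, a(23)=75025, a(24)=121393, a(25)=196418, a(26)=317811, a(27)=514229, a(28)=832040, a(29)=1346269, a(30)=2178309, a(31)=3524578, a(32)=5702887, a(33)=9227465, a(34)=14930352, a(35)=24157817, a(36)=39088169.

Final answer: 39088169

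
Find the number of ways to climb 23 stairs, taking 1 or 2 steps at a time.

Let f(n) be the number of climbs. Removing the last move (1 or 2 steps) gives f(n) = f(n-1) + f(n-2); base cases f(1)=1, f(2)=2.
Iterating the recurrence: f(1)=1, f(2)=2, f(3)=3, f(4)=5, f(5)=8, f(6)=13, f(7)=21, f(8)=34, f(9)=55, f(10)=89, f(11)=144, f(12)=233, f(13)=377, f(14)=610, f(15)=987, f(16)=1597, f(17)=2584, f(18)=4181, f(19)=6765, f(20)=10946, f(21)=17711, f(22)=28657, f(23)=46368.

Final answer: 46368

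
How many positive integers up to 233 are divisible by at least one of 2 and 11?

Multiples of 2: 116. Multiples of 11: 21. Of both (lcm=22): 10.
By inclusion-exclusion: 116 + 21 - 10.

Final answer: 127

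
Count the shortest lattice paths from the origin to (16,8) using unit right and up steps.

Each path has 16 right steps and 8 up steps in some order (24 steps total).
Choose which 8 of the 24 steps are up: C(24,8).

Final answer: C(24,8) = 735471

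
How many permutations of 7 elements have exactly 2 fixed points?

Choose which 2 elements are fixed: C(7,2) = 21.
Derange the remaining 5 using D(j) = (j-1)(D(j-1) + D(j-2)), D(0)=1, D(1)=0: D(2)=1, D(3)=2, D(4)=9, D(5)=44.
Total: 21 x 44.

Final answer: C(7,2) D(5) = 924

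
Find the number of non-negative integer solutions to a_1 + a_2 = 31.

Stars and bars with 31 stars and 1 bars:
C(31+2-1, 2-1) = C(32,1).

Final answer: C(32,1) = 32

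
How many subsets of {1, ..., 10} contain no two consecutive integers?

Let a(n) count such subsets of {1, ..., n}. Either n is excluded (a(n-1) ways) or n is included, forcing n-1 out (a(n-2) ways), so a(n) = a(n-1) + a(n-2) with a(1)=2, a(2)=3.
Building up term by term: a(1)=2, a(2)=3, a(3)=5, a(4)=8, a(5)=13, a(6)=21, a(7)=34, a(8)=55, a(9)=89, a(10)=144.

Final answer: 144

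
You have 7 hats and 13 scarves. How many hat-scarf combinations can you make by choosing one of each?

By the multiplication principle: 7 x 13.

Final answer: 91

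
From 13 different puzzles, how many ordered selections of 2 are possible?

P(13,2) = 13!/(13-2)! = 13!/11!.

Final answer: P(13,2) = 156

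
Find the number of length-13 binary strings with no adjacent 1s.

A valid string ends in 0 (append to any length-(n-1) valid string) or in 01 (append to any length-(n-2) valid string), so a(n) = a(n-1) + a(n-2) with a(1)=2, a(2)=3.
Computing successive values: a(1)=2, a(2)=3, a(3)=5, a(4)=8, a(5)=13, a(6)=21, a(7)=34, a(8)=55, a(9)=89, a(10)=144, a(11)=233, a(12)=377, a(13)=610.

Final answer: 610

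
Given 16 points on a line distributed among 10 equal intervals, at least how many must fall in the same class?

By pigeonhole with 16 objects and 10 categories: ceiling(16/10).

Final answer: 2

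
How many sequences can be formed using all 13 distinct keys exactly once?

The number of ways to arrange 13 distinct objects is 13!.

Final answer: 13! = 6227020800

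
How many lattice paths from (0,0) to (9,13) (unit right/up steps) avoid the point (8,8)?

Total paths to (9,13): C(22,13) = 497420.
Paths through (8,8): C(16,8) x C(6,5) = 77220.
Avoiding (8,8): 497420 - 77220.

Final answer: 420200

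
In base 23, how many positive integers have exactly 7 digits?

These are the integers in [23^6, 23^7), so the count is 23^7 - 23^6 = 22 x 23^6.

Final answer: 3256789558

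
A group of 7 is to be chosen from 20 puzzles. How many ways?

C(20,7) = 20!/(7! x 13!).

Final answer: \binom{20}{7} = 77520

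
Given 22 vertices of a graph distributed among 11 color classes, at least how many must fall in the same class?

By pigeonhole with 22 objects and 11 categories: ceiling(22/11).

Final answer: 2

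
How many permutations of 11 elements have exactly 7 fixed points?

Choose which 7 elements are fixed: C(11,7) = 330.
Derange the remaining 4 using D(j) = (j-1)(D(j-1) + D(j-2)), D(0)=1, D(1)=0: D(2)=1, D(3)=2, D(4)=9.
Total: 330 x 9.

Final answer: C(11,7) D(4) = 2970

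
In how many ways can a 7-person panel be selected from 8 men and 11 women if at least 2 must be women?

Sum over valid woman counts:
C(11,2)C(8,5) = 3080
C(11,3)C(8,4) = 11550
C(11,4)C(8,3) = 18480
C(11,5)C(8,2) = 12936
C(11,6)C(8,1) = 3696
C(11,7)C(8,0) = 330
Total: 3080 + 11550 + 18480 + 12936 + 3696 + 330.

Final answer: 50072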